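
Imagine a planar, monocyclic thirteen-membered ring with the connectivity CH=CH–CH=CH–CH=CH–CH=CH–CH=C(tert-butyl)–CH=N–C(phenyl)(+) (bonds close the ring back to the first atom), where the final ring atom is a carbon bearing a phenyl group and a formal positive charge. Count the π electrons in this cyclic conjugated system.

12

Check conjugation: each doubly-bonded ring atom is sp² with one p-orbital electron; each sp² =N– keeps its lone pair in-plane and puts one electron into the π system; the carbocation has an empty p orbital — every position has a p orbital, so the cyclic π system is continuous.
Tallying contributions gives 6 × 2 = 12 from the double-bond units + 0 from the C(phenyl)(+) atom = 12.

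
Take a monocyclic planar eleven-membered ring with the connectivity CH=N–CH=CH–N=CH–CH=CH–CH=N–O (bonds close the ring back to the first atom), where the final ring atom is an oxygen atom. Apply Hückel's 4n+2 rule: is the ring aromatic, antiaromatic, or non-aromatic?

Check conjugation: the double-bond atoms are sp², each contributing one p electron; each =N– nitrogen is pyridine-type (lone pair in the sp² plane, one electron in the p orbital); the oxygen donates one lone pair from its p orbital — every position has a p orbital, so the cyclic π system is continuous.
Counting π electrons: 5 × 2 = 10 from the double-bond units + 2 from the O atom = 12.
With 12 = 4·3 π electrons, Hückel's rule classifies the planar ring as antiaromatic.

Antiaromatic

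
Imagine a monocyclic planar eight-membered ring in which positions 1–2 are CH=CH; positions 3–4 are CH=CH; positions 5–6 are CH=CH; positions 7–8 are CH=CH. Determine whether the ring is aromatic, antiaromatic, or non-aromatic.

Antiaromatic

Check conjugation: the double-bond atoms are sp², each contributing one p electron — every position has a p orbital, so the cyclic π system is continuous.
Counting π electrons: 4 × 2 = 8 from the 4 double-bond units.
A 4n π count (8, n = 2) in a planar conjugated ring means antiaromatic.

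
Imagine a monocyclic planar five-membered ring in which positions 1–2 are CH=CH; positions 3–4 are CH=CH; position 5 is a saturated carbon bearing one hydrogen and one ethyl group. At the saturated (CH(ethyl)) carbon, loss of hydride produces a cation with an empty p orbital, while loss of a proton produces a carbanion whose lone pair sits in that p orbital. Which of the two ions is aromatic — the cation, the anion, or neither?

The anion

Both ions have a continuous loop of p orbitals — each ring atom is sp².
Cation: 2 × 2 + 0 = 4 π electrons → 4(1), antiaromatic.
Anion: 2 × 2 + 2 = 6 π electrons → 4(1)+2, aromatic.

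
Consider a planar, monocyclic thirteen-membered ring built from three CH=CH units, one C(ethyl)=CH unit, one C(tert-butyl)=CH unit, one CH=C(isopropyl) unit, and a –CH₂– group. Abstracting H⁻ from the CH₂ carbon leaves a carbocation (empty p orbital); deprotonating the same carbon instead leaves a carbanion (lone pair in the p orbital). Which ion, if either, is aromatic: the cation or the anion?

Both ions have a continuous loop of p orbitals — each ring atom is sp².
Cation: 6 × 2 + 0 = 12 π electrons → 4(3), antiaromatic.
Anion: 6 × 2 + 2 = 14 π electrons → 4(3)+2, aromatic.

The anion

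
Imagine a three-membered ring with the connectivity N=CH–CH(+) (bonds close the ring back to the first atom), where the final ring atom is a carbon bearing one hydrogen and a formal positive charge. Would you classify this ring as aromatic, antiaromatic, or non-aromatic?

Aromatic

The p orbitals form a continuous loop: every atom in a ring double bond is sp² and brings one electron to the p orbital; the doubly-bonded nitrogens are pyridine-type — their lone pairs lie in the ring plane, leaving one electron in the p orbital; the carbocation has an empty p orbital. The ring is fully conjugated.
Tallying contributions gives 1 × 2 = 2 from the double-bond unit + 0 from the CH(+) atom = 2.
That gives a 4n+2 count (2, n = 0).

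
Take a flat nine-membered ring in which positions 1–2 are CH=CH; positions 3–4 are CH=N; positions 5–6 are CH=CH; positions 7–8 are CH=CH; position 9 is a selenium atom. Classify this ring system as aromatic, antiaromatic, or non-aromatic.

The p orbitals form a continuous loop: every atom in a ring double bond is sp² and brings one electron to the p orbital; each =N– nitrogen is pyridine-type (lone pair in the sp² plane, one electron in the p orbital); the selenium donates one lone pair from its p orbital. The ring is fully conjugated.
π-electron count: 4 × 2 = 8 from the double-bond units + 2 from the Se atom = 10.
10 = 4(2) + 2, which satisfies Hückel's 4n+2 rule.

Aromatic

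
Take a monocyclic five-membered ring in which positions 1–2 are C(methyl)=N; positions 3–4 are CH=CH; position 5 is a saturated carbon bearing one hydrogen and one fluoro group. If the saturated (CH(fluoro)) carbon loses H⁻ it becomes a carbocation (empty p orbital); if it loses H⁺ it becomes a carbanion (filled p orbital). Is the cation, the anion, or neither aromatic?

The anion

In either ion the ring is fully conjugated: every atom, including the new sp² carbon, supplies a p orbital.
Cation: 2 × 2 + 0 = 4 π electrons → 4(1), antiaromatic.
Anion: 2 × 2 + 2 = 6 π electrons → 4(1)+2, aromatic.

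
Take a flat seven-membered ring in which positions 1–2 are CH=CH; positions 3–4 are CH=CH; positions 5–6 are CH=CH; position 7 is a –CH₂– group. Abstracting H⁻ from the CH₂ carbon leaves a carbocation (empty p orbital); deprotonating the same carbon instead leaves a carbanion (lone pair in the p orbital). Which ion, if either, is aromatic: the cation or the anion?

The cation

In either ion the ring is fully conjugated: every atom, including the new sp² carbon, supplies a p orbital.
Cation: 3 × 2 + 0 = 6 π electrons → 4(1)+2, aromatic.
Anion: 3 × 2 + 2 = 8 π electrons → 4(2), antiaromatic.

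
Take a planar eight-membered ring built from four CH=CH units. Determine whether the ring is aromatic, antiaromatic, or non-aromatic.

Check conjugation: every atom in a ring double bond is sp² and brings one electron to the p orbital — every position has a p orbital, so the cyclic π system is continuous.
Counting π electrons: 4 × 2 = 8 from the 4 double-bond units.
With 8 = 4·2 π electrons, Hückel's rule classifies the planar ring as antiaromatic.
This is cyclooctatetraene.

Antiaromatic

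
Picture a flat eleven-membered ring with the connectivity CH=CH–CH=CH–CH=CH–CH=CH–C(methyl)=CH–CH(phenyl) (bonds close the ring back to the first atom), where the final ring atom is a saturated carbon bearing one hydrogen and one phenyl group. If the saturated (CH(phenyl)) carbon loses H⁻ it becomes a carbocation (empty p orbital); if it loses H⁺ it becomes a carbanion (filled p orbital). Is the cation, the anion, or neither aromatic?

In either ion the ring is fully conjugated: every atom, including the new sp² carbon, supplies a p orbital.
Cation: 5 × 2 + 0 = 10 π electrons → 4(2)+2, aromatic.
Anion: 5 × 2 + 2 = 12 π electrons → 4(3), antiaromatic.

The cation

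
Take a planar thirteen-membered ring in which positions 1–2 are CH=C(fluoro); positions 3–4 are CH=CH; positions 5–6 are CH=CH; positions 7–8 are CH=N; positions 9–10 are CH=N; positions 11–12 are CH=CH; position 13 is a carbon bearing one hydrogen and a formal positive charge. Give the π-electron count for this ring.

12

Every ring atom contributes a p orbital perpendicular to the ring (every atom in a ring double bond is sp² and brings one electron to the p orbital; each =N– nitrogen is pyridine-type (lone pair in the sp² plane, one electron in the p orbital); the carbocation has an empty p orbital), so the π system is cyclic and fully conjugated.
Counting π electrons: 6 × 2 = 12 from the double-bond units + 0 from the CH(+) atom = 12.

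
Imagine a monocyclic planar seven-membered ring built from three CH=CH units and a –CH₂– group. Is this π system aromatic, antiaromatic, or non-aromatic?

The CH2 carbon is saturated: the tetrahedral CH₂ carbon is sp³ and has no p orbital in the ring π system. Conjugation is not continuous around the ring.
A ring that is not fully conjugated cannot be aromatic or antiaromatic regardless of its π-electron count.

Non-aromatic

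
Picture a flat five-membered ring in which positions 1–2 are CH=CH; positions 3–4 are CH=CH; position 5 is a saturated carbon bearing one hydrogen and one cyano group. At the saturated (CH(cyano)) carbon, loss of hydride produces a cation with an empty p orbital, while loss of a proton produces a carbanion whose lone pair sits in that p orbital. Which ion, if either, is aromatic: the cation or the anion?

In either ion the ring is fully conjugated: every atom, including the new sp² carbon, supplies a p orbital.
Cation: 2 × 2 + 0 = 4 π electrons → 4(1), antiaromatic.
Anion: 2 × 2 + 2 = 6 π electrons → 4(1)+2, aromatic.

The anion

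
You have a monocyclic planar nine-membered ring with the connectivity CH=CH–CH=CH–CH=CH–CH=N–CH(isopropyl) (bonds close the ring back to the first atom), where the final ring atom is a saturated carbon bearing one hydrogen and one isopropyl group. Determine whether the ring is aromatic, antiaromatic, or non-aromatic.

Non-aromatic

At the CH(isopropyl) position, that saturated carbon is sp³ and has no p orbital in the ring π system; the ring's p-orbital overlap is broken there.
Hückel's rule only applies to fully conjugated rings, so this one is simply non-aromatic.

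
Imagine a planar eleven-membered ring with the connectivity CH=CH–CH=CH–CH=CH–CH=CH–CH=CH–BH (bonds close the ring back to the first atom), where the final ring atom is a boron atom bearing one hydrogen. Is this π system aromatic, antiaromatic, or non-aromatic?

Every ring atom contributes a p orbital perpendicular to the ring (every atom in a ring double bond is sp² and brings one electron to the p orbital; the boron has an empty p orbital), so the π system is cyclic and fully conjugated.
π-electron count: 5 × 2 = 10 from the double-bond units + 0 from the BH atom = 10.
10 = 4(2) + 2, which satisfies Hückel's 4n+2 rule.

Aromatic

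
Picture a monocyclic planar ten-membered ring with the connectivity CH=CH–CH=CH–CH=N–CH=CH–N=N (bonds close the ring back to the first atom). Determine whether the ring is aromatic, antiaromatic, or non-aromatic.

All ring atoms are sp² and supply a p orbital to the ring (every atom in a ring double bond is sp² and brings one electron to the p orbital; each =N– nitrogen is pyridine-type (lone pair in the sp² plane, one electron in the p orbital)); the conjugation is uninterrupted.
π-electron count: 5 × 2 = 10 from the 5 double-bond units.
That gives a 4n+2 count (10, n = 2).

Aromatic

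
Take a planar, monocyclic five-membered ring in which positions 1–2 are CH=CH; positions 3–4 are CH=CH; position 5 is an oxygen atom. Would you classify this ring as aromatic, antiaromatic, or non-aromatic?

Aromatic

Check conjugation: every atom in a ring double bond is sp² and brings one electron to the p orbital; the oxygen donates one lone pair from its p orbital — every position has a p orbital, so the cyclic π system is continuous.
Counting π electrons: 2 × 2 = 4 from the double-bond units + 2 from the O atom = 6.
That gives a 4n+2 count (6, n = 1).
This is furan.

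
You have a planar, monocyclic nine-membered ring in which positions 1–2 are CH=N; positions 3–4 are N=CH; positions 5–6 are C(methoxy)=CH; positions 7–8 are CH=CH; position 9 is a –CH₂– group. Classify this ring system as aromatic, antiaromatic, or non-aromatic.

Non-aromatic

The CH2 position has four σ bonds — the tetrahedral CH₂ carbon is sp³ and has no p orbital in the ring π system — so the cyclic conjugation is interrupted.
Broken conjugation rules out both aromaticity and antiaromaticity.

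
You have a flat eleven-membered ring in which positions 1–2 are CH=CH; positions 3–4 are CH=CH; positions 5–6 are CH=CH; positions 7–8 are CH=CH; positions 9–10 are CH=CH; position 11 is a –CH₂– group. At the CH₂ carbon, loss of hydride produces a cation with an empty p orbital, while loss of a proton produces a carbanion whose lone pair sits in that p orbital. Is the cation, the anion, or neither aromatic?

In either ion the ring is fully conjugated: every atom, including the new sp² carbon, supplies a p orbital.
Cation: 5 × 2 + 0 = 10 π electrons → 4(2)+2, aromatic.
Anion: 5 × 2 + 2 = 12 π electrons → 4(3), antiaromatic.

The cation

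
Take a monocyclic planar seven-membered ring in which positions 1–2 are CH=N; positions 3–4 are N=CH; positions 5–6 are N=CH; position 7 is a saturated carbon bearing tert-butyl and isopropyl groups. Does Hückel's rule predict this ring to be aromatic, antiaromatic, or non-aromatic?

At the C(tert-butyl)(isopropyl) position, that saturated carbon is sp³ and has no p orbital in the ring π system; the ring's p-orbital overlap is broken there.
Without a continuous loop of overlapping p orbitals the Hückel electron count never comes into play.

Non-aromatic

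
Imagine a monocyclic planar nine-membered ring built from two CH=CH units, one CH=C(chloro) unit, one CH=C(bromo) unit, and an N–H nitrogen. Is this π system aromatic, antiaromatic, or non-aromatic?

Every ring atom contributes a p orbital perpendicular to the ring (each doubly-bonded ring atom is sp² with one p-orbital electron; the pyrrole-type nitrogen donates its lone pair from the p orbital), so the π system is cyclic and fully conjugated.
π-electron count: 4 × 2 = 8 from the double-bond units + 2 from the NH atom = 10.
That gives a 4n+2 count (10, n = 2).

Aromatic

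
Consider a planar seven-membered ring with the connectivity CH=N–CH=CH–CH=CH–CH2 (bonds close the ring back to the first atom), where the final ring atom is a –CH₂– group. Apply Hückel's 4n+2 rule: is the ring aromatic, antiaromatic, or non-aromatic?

At the CH2 position, the tetrahedral CH₂ carbon is sp³ and has no p orbital in the ring π system; the ring's p-orbital overlap is broken there.
Without a continuous loop of overlapping p orbitals the Hückel electron count never comes into play.

Non-aromatic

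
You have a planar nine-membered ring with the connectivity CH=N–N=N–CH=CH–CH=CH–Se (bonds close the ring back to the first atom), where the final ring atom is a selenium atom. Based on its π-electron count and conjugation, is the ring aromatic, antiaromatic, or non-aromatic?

Aromatic

Check conjugation: the double-bond atoms are sp², each contributing one p electron; the doubly-bonded nitrogens are pyridine-type — their lone pairs lie in the ring plane, leaving one electron in the p orbital; the selenium donates one lone pair from its p orbital — every position has a p orbital, so the cyclic π system is continuous.
π-electron count: 4 × 2 = 8 from the double-bond units + 2 from the Se atom = 10.
That gives a 4n+2 count (10, n = 2).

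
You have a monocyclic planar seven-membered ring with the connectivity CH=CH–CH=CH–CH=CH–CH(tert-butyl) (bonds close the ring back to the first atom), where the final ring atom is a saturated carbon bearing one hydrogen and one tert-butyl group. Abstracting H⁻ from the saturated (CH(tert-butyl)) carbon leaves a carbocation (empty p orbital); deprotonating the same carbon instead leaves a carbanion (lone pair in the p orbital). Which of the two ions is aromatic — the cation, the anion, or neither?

The cation

In either ion the ring is fully conjugated: every atom, including the new sp² carbon, supplies a p orbital.
Cation: 3 × 2 + 0 = 6 π electrons → 4(1)+2, aromatic.
Anion: 3 × 2 + 2 = 8 π electrons → 4(2), antiaromatic.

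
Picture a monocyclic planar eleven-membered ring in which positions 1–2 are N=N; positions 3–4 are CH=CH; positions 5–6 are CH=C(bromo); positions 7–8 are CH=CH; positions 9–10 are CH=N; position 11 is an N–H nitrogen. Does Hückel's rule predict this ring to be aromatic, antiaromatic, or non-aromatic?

Every ring atom contributes a p orbital perpendicular to the ring (the double-bond atoms are sp², each contributing one p electron; each =N– nitrogen is pyridine-type (lone pair in the sp² plane, one electron in the p orbital); the pyrrole-type nitrogen donates its lone pair from the p orbital), so the π system is cyclic and fully conjugated.
π-electron count: 5 × 2 = 10 from the double-bond units + 2 from the NH atom = 12.
12 is a 4n count (n = 3), so the planar conjugated ring is antiaromatic.

Antiaromatic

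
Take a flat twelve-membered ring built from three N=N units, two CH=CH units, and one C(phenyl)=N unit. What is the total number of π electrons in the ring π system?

12

The p orbitals form a continuous loop: each doubly-bonded ring atom is sp² with one p-orbital electron; each =N– nitrogen is pyridine-type (lone pair in the sp² plane, one electron in the p orbital). The ring is fully conjugated.
π-electron count: 6 × 2 = 12 from the 6 double-bond units.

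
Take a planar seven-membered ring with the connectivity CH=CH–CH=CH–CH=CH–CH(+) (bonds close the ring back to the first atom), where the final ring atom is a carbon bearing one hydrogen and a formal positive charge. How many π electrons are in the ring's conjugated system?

The p orbitals form a continuous loop: the double-bond atoms are sp², each contributing one p electron; the carbocation has an empty p orbital. The ring is fully conjugated.
Adding the contributions, 3 × 2 = 6 from the double-bond units + 0 from the CH(+) atom = 6.
(The species described is the tropylium cation.)

6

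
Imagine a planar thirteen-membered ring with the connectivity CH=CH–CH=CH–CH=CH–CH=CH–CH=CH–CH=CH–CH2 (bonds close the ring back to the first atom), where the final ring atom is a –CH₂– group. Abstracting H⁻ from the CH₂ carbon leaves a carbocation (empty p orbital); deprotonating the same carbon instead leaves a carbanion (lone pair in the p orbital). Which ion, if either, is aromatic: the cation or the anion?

The anion

Both ions have a continuous loop of p orbitals — each ring atom is sp².
Cation: 6 × 2 + 0 = 12 π electrons → 4(3), antiaromatic.
Anion: 6 × 2 + 2 = 14 π electrons → 4(3)+2, aromatic.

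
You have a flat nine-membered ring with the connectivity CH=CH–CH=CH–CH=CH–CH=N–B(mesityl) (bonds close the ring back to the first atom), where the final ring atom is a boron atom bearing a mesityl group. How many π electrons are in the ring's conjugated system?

Every ring atom contributes a p orbital perpendicular to the ring (every atom in a ring double bond is sp² and brings one electron to the p orbital; the doubly-bonded nitrogens are pyridine-type — their lone pairs lie in the ring plane, leaving one electron in the p orbital; the boron has an empty p orbital), so the π system is cyclic and fully conjugated.
Adding the contributions, 4 × 2 = 8 from the double-bond units + 0 from the B(mesityl) atom = 8.

8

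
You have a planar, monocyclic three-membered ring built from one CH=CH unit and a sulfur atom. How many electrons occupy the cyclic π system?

All ring atoms are sp² and supply a p orbital to the ring (every atom in a ring double bond is sp² and brings one electron to the p orbital; the sulfur donates one lone pair from its p orbital); the conjugation is uninterrupted.
Adding the contributions, 1 × 2 = 2 from the double-bond unit + 2 from the S atom = 4.

4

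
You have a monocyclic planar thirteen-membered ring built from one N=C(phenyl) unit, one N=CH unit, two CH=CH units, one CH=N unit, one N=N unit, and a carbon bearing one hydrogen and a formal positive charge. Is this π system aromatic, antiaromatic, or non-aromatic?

Check conjugation: the double-bond atoms are sp², each contributing one p electron; the doubly-bonded nitrogens are pyridine-type — their lone pairs lie in the ring plane, leaving one electron in the p orbital; the carbocation has an empty p orbital — every position has a p orbital, so the cyclic π system is continuous.
Tallying contributions gives 6 × 2 = 12 from the double-bond units + 0 from the CH(+) atom = 12.
12 is a 4n count (n = 3), so the planar conjugated ring is antiaromatic.

Antiaromatic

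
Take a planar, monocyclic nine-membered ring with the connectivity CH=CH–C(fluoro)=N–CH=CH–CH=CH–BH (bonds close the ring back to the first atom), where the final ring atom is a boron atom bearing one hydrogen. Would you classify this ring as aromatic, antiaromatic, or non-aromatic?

All ring atoms are sp² and supply a p orbital to the ring (each doubly-bonded ring atom is sp² with one p-orbital electron; the doubly-bonded nitrogens are pyridine-type — their lone pairs lie in the ring plane, leaving one electron in the p orbital; the boron has an empty p orbital); the conjugation is uninterrupted.
Adding the contributions, 4 × 2 = 8 from the double-bond units + 0 from the BH atom = 8.
A 4n π count (8, n = 2) in a planar conjugated ring means antiaromatic.

Antiaromatic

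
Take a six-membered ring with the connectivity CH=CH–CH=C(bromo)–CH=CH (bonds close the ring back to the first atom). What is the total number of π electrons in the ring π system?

All ring atoms are sp² and supply a p orbital to the ring (the double-bond atoms are sp², each contributing one p electron); the conjugation is uninterrupted.
π-electron count: 3 × 2 = 6 from the 3 double-bond units.

6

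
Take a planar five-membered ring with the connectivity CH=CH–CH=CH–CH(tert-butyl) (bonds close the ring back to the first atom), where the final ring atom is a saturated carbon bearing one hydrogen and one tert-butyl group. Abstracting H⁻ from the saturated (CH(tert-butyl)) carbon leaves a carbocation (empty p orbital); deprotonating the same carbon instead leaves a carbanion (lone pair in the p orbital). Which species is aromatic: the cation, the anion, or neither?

In both ions every ring atom is sp² and contributes a p orbital, so both rings are fully conjugated.
Cation: 2 × 2 + 0 = 4 π electrons → 4(1), antiaromatic.
Anion: 2 × 2 + 2 = 6 π electrons → 4(1)+2, aromatic.

The anion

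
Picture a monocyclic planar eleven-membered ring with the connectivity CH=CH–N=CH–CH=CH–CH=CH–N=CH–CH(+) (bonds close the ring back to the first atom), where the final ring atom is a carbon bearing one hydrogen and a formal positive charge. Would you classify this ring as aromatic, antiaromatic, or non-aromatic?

Aromatic

All ring atoms are sp² and supply a p orbital to the ring (each doubly-bonded ring atom is sp² with one p-orbital electron; the doubly-bonded nitrogens are pyridine-type — their lone pairs lie in the ring plane, leaving one electron in the p orbital; the carbocation has an empty p orbital); the conjugation is uninterrupted.
Tallying contributions gives 5 × 2 = 10 from the double-bond units + 0 from the CH(+) atom = 10.
That gives a 4n+2 count (10, n = 2).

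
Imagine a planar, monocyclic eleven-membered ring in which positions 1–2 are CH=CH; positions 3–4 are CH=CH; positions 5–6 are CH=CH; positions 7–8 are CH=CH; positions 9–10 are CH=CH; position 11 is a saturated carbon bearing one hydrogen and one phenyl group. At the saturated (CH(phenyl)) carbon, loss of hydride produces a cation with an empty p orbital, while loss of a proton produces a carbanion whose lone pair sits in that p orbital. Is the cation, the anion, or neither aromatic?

The cation

In both ions every ring atom is sp² and contributes a p orbital, so both rings are fully conjugated.
Cation: 5 × 2 + 0 = 10 π electrons → 4(2)+2, aromatic.
Anion: 5 × 2 + 2 = 12 π electrons → 4(3), antiaromatic.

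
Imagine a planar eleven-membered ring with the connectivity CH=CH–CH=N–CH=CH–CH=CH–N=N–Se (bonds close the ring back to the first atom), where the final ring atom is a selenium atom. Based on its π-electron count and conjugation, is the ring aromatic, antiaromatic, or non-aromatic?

Check conjugation: every atom in a ring double bond is sp² and brings one electron to the p orbital; each sp² =N– keeps its lone pair in-plane and puts one electron into the π system; the selenium donates one lone pair from its p orbital — every position has a p orbital, so the cyclic π system is continuous.
Counting π electrons: 5 × 2 = 10 from the double-bond units + 2 from the Se atom = 12.
12 = 4(3); a planar, fully conjugated 4n system is antiaromatic.

Antiaromatic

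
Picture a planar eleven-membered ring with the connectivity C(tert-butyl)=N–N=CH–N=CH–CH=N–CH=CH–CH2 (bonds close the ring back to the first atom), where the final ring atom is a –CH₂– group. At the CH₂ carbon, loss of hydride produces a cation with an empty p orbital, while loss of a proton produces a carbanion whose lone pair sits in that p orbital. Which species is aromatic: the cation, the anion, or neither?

The cation

Both ions have a continuous loop of p orbitals — each ring atom is sp².
Cation: 5 × 2 + 0 = 10 π electrons → 4(2)+2, aromatic.
Anion: 5 × 2 + 2 = 12 π electrons → 4(3), antiaromatic.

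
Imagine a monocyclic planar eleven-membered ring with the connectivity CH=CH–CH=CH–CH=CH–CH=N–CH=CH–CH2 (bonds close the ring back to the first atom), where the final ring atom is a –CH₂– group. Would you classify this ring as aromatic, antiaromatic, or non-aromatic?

Non-aromatic

The CH2 position has four σ bonds — the tetrahedral CH₂ carbon is sp³ and has no p orbital in the ring π system — so the cyclic conjugation is interrupted.
A ring that is not fully conjugated cannot be aromatic or antiaromatic regardless of its π-electron count.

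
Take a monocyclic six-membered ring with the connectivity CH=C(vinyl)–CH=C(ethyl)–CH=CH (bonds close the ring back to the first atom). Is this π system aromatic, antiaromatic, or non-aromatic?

Aromatic

Check conjugation: every atom in a ring double bond is sp² and brings one electron to the p orbital — every position has a p orbital, so the cyclic π system is continuous.
Tallying contributions gives 3 × 2 = 6 from the 3 double-bond units.
Since 6 = 4·1 + 2, the ring meets the 4n+2 criterion.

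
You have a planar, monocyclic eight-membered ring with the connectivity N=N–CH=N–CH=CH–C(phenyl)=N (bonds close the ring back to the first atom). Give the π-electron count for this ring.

8

The p orbitals form a continuous loop: every atom in a ring double bond is sp² and brings one electron to the p orbital; each =N– nitrogen is pyridine-type (lone pair in the sp² plane, one electron in the p orbital). The ring is fully conjugated.
Tallying contributions gives 4 × 2 = 8 from the 4 double-bond units.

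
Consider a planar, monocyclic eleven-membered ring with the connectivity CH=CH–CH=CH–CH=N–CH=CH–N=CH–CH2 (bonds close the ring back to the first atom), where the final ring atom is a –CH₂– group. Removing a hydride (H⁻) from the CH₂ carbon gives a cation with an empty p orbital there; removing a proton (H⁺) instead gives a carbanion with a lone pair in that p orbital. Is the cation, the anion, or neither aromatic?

Both ions have a continuous loop of p orbitals — each ring atom is sp².
Cation: 5 × 2 + 0 = 10 π electrons → 4(2)+2, aromatic.
Anion: 5 × 2 + 2 = 12 π electrons → 4(3), antiaromatic.

The cation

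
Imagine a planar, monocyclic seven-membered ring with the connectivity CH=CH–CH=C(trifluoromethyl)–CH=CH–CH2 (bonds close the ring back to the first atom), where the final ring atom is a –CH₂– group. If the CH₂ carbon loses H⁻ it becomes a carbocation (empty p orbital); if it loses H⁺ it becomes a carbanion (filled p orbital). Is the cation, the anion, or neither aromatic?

The cation

Once that carbon is sp², every ring atom has a p orbital and both ions are fully conjugated.
Cation: 3 × 2 + 0 = 6 π electrons → 4(1)+2, aromatic.
Anion: 3 × 2 + 2 = 8 π electrons → 4(2), antiaromatic.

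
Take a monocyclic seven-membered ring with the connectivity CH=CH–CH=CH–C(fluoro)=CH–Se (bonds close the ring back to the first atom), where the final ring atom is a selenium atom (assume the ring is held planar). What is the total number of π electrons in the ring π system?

Every ring atom contributes a p orbital perpendicular to the ring (each doubly-bonded ring atom is sp² with one p-orbital electron; the selenium donates one lone pair from its p orbital), so the π system is cyclic and fully conjugated.
Adding the contributions, 3 × 2 = 6 from the double-bond units + 2 from the Se atom = 8.

8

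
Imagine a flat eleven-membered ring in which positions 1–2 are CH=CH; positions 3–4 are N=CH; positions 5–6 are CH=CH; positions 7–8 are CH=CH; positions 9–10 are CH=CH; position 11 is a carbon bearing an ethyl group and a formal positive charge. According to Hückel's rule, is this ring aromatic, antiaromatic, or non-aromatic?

Check conjugation: each doubly-bonded ring atom is sp² with one p-orbital electron; each sp² =N– keeps its lone pair in-plane and puts one electron into the π system; the carbocation has an empty p orbital — every position has a p orbital, so the cyclic π system is continuous.
Adding the contributions, 5 × 2 = 10 from the double-bond units + 0 from the C(ethyl)(+) atom = 10.
10 = 4(2) + 2, which satisfies Hückel's 4n+2 rule.

Aromatic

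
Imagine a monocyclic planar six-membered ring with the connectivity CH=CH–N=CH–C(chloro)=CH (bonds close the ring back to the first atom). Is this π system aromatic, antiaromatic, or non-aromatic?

Aromatic

Check conjugation: every atom in a ring double bond is sp² and brings one electron to the p orbital; each sp² =N– keeps its lone pair in-plane and puts one electron into the π system — every position has a p orbital, so the cyclic π system is continuous.
Tallying contributions gives 3 × 2 = 6 from the 3 double-bond units.
Since 6 = 4·1 + 2, the ring meets the 4n+2 criterion.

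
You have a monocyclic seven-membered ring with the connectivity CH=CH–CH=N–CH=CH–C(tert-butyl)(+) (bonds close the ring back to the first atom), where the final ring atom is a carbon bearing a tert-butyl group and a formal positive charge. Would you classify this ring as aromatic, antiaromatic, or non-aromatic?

Aromatic

Every ring atom contributes a p orbital perpendicular to the ring (every atom in a ring double bond is sp² and brings one electron to the p orbital; each sp² =N– keeps its lone pair in-plane and puts one electron into the π system; the carbocation has an empty p orbital), so the π system is cyclic and fully conjugated.
Counting π electrons: 3 × 2 = 6 from the double-bond units + 0 from the C(tert-butyl)(+) atom = 6.
That gives a 4n+2 count (6, n = 1).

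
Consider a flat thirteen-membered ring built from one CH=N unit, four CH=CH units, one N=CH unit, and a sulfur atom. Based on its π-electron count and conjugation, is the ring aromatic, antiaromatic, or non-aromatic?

Every ring atom contributes a p orbital perpendicular to the ring (every atom in a ring double bond is sp² and brings one electron to the p orbital; each sp² =N– keeps its lone pair in-plane and puts one electron into the π system; the sulfur donates one lone pair from its p orbital), so the π system is cyclic and fully conjugated.
π-electron count: 6 × 2 = 12 from the double-bond units + 2 from the S atom = 14.
That gives a 4n+2 count (14, n = 3).

Aromatic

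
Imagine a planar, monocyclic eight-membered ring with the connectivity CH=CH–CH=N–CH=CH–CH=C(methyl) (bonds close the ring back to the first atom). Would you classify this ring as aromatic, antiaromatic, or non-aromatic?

Antiaromatic

Every ring atom contributes a p orbital perpendicular to the ring (each doubly-bonded ring atom is sp² with one p-orbital electron; each sp² =N– keeps its lone pair in-plane and puts one electron into the π system), so the π system is cyclic and fully conjugated.
Counting π electrons: 4 × 2 = 8 from the 4 double-bond units.
8 is a 4n count (n = 2), so the planar conjugated ring is antiaromatic.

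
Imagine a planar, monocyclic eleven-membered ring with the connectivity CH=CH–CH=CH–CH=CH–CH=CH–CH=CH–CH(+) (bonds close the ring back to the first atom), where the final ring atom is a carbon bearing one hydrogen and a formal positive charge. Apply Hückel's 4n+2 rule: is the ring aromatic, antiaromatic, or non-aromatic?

All ring atoms are sp² and supply a p orbital to the ring (the double-bond atoms are sp², each contributing one p electron; the carbocation has an empty p orbital); the conjugation is uninterrupted.
Counting π electrons: 5 × 2 = 10 from the double-bond units + 0 from the CH(+) atom = 10.
Since 10 = 4·2 + 2, the ring meets the 4n+2 criterion.

Aromatic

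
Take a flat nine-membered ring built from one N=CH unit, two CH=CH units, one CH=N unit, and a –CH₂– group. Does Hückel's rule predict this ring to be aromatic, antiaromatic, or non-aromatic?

Non-aromatic

At the CH2 position, the tetrahedral CH₂ carbon is sp³ and has no p orbital in the ring π system; the ring's p-orbital overlap is broken there.
Without a continuous loop of overlapping p orbitals the Hückel electron count never comes into play.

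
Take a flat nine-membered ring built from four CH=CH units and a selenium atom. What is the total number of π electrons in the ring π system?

The p orbitals form a continuous loop: the double-bond atoms are sp², each contributing one p electron; the selenium donates one lone pair from its p orbital. The ring is fully conjugated.
Tallying contributions gives 4 × 2 = 8 from the double-bond units + 2 from the Se atom = 10.

10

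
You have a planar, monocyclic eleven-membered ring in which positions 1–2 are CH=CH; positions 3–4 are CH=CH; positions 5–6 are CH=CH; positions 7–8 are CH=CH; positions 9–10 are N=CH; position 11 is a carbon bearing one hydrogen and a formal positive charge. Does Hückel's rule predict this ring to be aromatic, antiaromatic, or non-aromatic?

All ring atoms are sp² and supply a p orbital to the ring (each doubly-bonded ring atom is sp² with one p-orbital electron; each sp² =N– keeps its lone pair in-plane and puts one electron into the π system; the carbocation has an empty p orbital); the conjugation is uninterrupted.
Counting π electrons: 5 × 2 = 10 from the double-bond units + 0 from the CH(+) atom = 10.
With 10 π electrons (n = 2), the Hückel 4n+2 condition holds.

Aromatic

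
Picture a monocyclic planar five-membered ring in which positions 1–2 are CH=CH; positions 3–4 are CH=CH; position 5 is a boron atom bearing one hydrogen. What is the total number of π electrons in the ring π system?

4

All ring atoms are sp² and supply a p orbital to the ring (every atom in a ring double bond is sp² and brings one electron to the p orbital; the boron has an empty p orbital); the conjugation is uninterrupted.
Counting π electrons: 2 × 2 = 4 from the double-bond units + 0 from the BH atom = 4.
(The species described is borole.)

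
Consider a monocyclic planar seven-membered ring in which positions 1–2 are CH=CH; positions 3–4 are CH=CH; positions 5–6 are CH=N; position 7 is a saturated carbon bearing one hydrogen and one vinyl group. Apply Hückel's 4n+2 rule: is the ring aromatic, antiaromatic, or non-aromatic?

Non-aromatic

At the CH(vinyl) position, that saturated carbon is sp³ and has no p orbital in the ring π system; the ring's p-orbital overlap is broken there.
Without a continuous loop of overlapping p orbitals the Hückel electron count never comes into play.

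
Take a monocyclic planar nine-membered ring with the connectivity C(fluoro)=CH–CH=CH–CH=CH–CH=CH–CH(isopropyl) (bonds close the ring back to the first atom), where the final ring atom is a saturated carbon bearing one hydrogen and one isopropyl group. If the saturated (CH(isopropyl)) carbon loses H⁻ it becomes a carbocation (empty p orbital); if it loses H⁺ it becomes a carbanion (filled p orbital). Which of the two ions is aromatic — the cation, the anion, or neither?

The anion

In both ions every ring atom is sp² and contributes a p orbital, so both rings are fully conjugated.
Cation: 4 × 2 + 0 = 8 π electrons → 4(2), antiaromatic.
Anion: 4 × 2 + 2 = 10 π electrons → 4(2)+2, aromatic.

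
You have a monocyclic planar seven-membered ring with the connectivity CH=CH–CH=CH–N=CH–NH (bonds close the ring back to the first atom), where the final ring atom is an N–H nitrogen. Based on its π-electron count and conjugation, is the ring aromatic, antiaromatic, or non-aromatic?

The p orbitals form a continuous loop: the double-bond atoms are sp², each contributing one p electron; each =N– nitrogen is pyridine-type (lone pair in the sp² plane, one electron in the p orbital); the pyrrole-type nitrogen donates its lone pair from the p orbital. The ring is fully conjugated.
Counting π electrons: 3 × 2 = 6 from the double-bond units + 2 from the NH atom = 8.
8 is a 4n count (n = 2), so the planar conjugated ring is antiaromatic.

Antiaromatic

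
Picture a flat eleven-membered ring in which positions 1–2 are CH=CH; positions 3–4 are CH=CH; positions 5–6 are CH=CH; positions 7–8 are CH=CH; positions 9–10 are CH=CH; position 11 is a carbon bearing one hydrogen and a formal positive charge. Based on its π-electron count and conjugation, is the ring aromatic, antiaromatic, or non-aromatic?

Aromatic

The p orbitals form a continuous loop: every atom in a ring double bond is sp² and brings one electron to the p orbital; the carbocation has an empty p orbital. The ring is fully conjugated.
Adding the contributions, 5 × 2 = 10 from the double-bond units + 0 from the CH(+) atom = 10.
With 10 π electrons (n = 2), the Hückel 4n+2 condition holds.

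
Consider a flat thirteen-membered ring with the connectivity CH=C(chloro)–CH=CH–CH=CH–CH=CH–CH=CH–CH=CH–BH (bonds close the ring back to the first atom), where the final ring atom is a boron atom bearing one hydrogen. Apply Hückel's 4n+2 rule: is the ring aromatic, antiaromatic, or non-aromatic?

Antiaromatic

Every ring atom contributes a p orbital perpendicular to the ring (the double-bond atoms are sp², each contributing one p electron; the boron has an empty p orbital), so the π system is cyclic and fully conjugated.
Counting π electrons: 6 × 2 = 12 from the double-bond units + 0 from the BH atom = 12.
A 4n π count (12, n = 3) in a planar conjugated ring means antiaromatic.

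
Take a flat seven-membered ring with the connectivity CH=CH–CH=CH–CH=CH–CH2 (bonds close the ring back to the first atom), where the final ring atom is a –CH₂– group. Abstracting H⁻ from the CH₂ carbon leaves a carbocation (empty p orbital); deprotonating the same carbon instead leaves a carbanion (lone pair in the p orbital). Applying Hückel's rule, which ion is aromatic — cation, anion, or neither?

Once that carbon is sp², every ring atom has a p orbital and both ions are fully conjugated.
Cation: 3 × 2 + 0 = 6 π electrons → 4(1)+2, aromatic.
Anion: 3 × 2 + 2 = 8 π electrons → 4(2), antiaromatic.

The cation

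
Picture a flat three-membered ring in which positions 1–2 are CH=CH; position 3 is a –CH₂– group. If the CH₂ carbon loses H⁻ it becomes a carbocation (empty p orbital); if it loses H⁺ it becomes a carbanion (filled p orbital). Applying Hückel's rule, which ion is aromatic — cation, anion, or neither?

The cation

Both ions have a continuous loop of p orbitals — each ring atom is sp².
Cation: 1 × 2 + 0 = 2 π electrons → 4(0)+2, aromatic.
Anion: 1 × 2 + 2 = 4 π electrons → 4(1), antiaromatic.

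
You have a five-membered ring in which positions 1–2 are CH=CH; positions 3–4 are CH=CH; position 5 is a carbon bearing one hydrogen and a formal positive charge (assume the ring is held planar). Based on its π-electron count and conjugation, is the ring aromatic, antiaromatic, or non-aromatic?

Antiaromatic

The p orbitals form a continuous loop: each doubly-bonded ring atom is sp² with one p-orbital electron; the carbocation has an empty p orbital. The ring is fully conjugated.
π-electron count: 2 × 2 = 4 from the double-bond units + 0 from the CH(+) atom = 4.
4 is a 4n count (n = 1), so the planar conjugated ring is antiaromatic.
This is the cyclopentadienyl cation.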